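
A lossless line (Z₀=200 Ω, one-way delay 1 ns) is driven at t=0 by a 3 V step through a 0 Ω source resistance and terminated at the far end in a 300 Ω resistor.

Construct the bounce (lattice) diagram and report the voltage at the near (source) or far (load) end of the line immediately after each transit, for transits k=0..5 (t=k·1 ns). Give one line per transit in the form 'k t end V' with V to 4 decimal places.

0 0 source 3.0000
1 1 load 3.6000
2 2 source 3.0000
3 3 load 2.8800
4 4 source 3.0000
5 5 load 3.0240

Γ_L=0.200000, Γ_S=-1.000000; launch V₁=3·200/200=3.000000
k=0 src: V=3.0000
k=1 load: inc=3.000000, refl=3.000000·0.200000=0.6000; V=0.000000+3.000000+0.600000=3.6000
k=2 src: inc=0.600000, refl=0.600000·-1.000000=-0.6000; V=3.000000+0.600000+-0.600000=3.0000
k=3 load: inc=-0.600000, refl=-0.600000·0.200000=-0.1200; V=3.600000+-0.600000+-0.120000=2.8800
k=4 src: inc=-0.120000, refl=-0.120000·-1.000000=0.1200; V=3.000000+-0.120000+0.120000=3.0000
k=5 load: inc=0.120000, refl=0.120000·0.200000=0.0240; V=2.880000+0.120000+0.024000=3.0240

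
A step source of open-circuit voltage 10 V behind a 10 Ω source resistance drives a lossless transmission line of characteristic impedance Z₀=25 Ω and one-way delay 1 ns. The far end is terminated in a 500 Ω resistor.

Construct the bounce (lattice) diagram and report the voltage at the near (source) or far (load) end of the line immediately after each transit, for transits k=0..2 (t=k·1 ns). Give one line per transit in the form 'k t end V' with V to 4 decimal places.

0 0 source 7.1429
1 1 load 13.6054
2 2 source 10.8358

Γ_L=0.904762, Γ_S=-0.428571; launch V₁=10·25/35=7.142857
k=0 src: V=7.1429
k=1 load: inc=7.142857, refl=7.142857·0.904762=6.4626; V=0.000000+7.142857+6.462585=13.6054
k=2 src: inc=6.462585, refl=6.462585·-0.428571=-2.7697; V=7.142857+6.462585+-2.769679=10.8358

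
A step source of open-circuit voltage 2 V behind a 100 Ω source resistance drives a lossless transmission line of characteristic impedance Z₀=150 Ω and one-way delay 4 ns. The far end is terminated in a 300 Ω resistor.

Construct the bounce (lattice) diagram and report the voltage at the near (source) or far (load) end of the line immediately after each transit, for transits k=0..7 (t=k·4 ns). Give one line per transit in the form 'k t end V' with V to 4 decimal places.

0 0 source 1.2000
1 4 load 1.6000
2 8 source 1.5200
3 12 load 1.4933
4 16 source 1.4987
5 20 load 1.5004
6 24 source 1.5001
7 28 load 1.5000

Γ_L=0.333333, Γ_S=-0.200000; launch V₁=2·150/250=1.200000
k=0 src: V=1.2000
k=1 load: inc=1.200000, refl=1.200000·0.333333=0.4000; V=0.000000+1.200000+0.400000=1.6000
k=2 src: inc=0.400000, refl=0.400000·-0.200000=-0.0800; V=1.200000+0.400000+-0.080000=1.5200
k=3 load: inc=-0.080000, refl=-0.080000·0.333333=-0.0267; V=1.600000+-0.080000+-0.026667=1.4933
k=4 src: inc=-0.026667, refl=-0.026667·-0.200000=0.0053; V=1.520000+-0.026667+0.005333=1.4987
k=5 load: inc=0.005333, refl=0.005333·0.333333=0.0018; V=1.493333+0.005333+0.001778=1.5004
k=6 src: inc=0.001778, refl=0.001778·-0.200000=-0.0004; V=1.498667+0.001778+-0.000356=1.5001
k=7 load: inc=-0.000356, refl=-0.000356·0.333333=-0.0001; V=1.500444+-0.000356+-0.000119=1.5000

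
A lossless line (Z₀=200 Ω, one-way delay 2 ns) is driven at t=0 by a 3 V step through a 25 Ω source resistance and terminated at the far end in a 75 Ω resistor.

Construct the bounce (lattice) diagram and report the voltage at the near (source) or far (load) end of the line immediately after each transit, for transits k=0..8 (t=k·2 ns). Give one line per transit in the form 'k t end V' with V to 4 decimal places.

0 0 source 2.6667
1 2 load 1.4545
2 4 source 2.3973
3 6 load 1.9688
4 8 source 2.3021
5 10 load 2.1506
6 12 source 2.2684
7 14 load 2.2149
8 16 source 2.2565

Γ_L=-0.454545, Γ_S=-0.777778; launch V₁=3·200/225=2.666667
k=0 src: V=2.6667
k=1 load: inc=2.666667, refl=2.666667·-0.454545=-1.2121; V=0.000000+2.666667+-1.212121=1.4545
k=2 src: inc=-1.212121, refl=-1.212121·-0.777778=0.9428; V=2.666667+-1.212121+0.942761=2.3973
k=3 load: inc=0.942761, refl=0.942761·-0.454545=-0.4285; V=1.454545+0.942761+-0.428528=1.9688
k=4 src: inc=-0.428528, refl=-0.428528·-0.777778=0.3333; V=2.397306+-0.428528+0.333299=2.3021
k=5 load: inc=0.333299, refl=0.333299·-0.454545=-0.1515; V=1.968779+0.333299+-0.151500=2.1506
k=6 src: inc=-0.151500, refl=-0.151500·-0.777778=0.1178; V=2.302078+-0.151500+0.117833=2.2684
k=7 load: inc=0.117833, refl=0.117833·-0.454545=-0.0536; V=2.150578+0.117833+-0.053560=2.2149
k=8 src: inc=-0.053560, refl=-0.053560·-0.777778=0.0417; V=2.268411+-0.053560+0.041658=2.2565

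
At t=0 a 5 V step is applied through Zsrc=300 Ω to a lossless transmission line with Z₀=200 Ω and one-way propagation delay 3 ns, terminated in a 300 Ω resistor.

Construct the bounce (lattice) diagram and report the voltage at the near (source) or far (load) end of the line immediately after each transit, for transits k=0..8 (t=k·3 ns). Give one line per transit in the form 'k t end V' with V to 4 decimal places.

Γ_L=0.200000, Γ_S=0.200000; launch V₁=5·200/500=2.000000
k=0 src: V=2.0000
k=1 load: inc=2.000000, refl=2.000000·0.200000=0.4000; V=0.000000+2.000000+0.400000=2.4000
k=2 src: inc=0.400000, refl=0.400000·0.200000=0.0800; V=2.000000+0.400000+0.080000=2.4800
k=3 load: inc=0.080000, refl=0.080000·0.200000=0.0160; V=2.400000+0.080000+0.016000=2.4960
k=4 src: inc=0.016000, refl=0.016000·0.200000=0.0032; V=2.480000+0.016000+0.003200=2.4992
k=5 load: inc=0.003200, refl=0.003200·0.200000=0.0006; V=2.496000+0.003200+0.000640=2.4998
k=6 src: inc=0.000640, refl=0.000640·0.200000=0.0001; V=2.499200+0.000640+0.000128=2.5000
k=7 load: inc=0.000128, refl=0.000128·0.200000=0.0000; V=2.499840+0.000128+0.000026=2.5000
k=8 src: inc=0.000026, refl=0.000026·0.200000=0.0000; V=2.499968+0.000026+0.000005=2.5000

0 0 source 2.0000
1 3 load 2.4000
2 6 source 2.4800
3 9 load 2.4960
4 12 source 2.4992
5 15 load 2.4998
6 18 source 2.5000
7 21 load 2.5000
8 24 source 2.5000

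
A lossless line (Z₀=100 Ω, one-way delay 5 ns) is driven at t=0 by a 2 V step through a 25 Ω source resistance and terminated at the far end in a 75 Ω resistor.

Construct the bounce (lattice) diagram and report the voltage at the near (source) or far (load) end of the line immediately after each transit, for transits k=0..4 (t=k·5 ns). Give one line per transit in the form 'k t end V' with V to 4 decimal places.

Γ_L=-0.142857, Γ_S=-0.600000; launch V₁=2·100/125=1.600000
k=0 src: V=1.6000
k=1 load: inc=1.600000, refl=1.600000·-0.142857=-0.2286; V=0.000000+1.600000+-0.228571=1.3714
k=2 src: inc=-0.228571, refl=-0.228571·-0.600000=0.1371; V=1.600000+-0.228571+0.137143=1.5086
k=3 load: inc=0.137143, refl=0.137143·-0.142857=-0.0196; V=1.371429+0.137143+-0.019592=1.4890
k=4 src: inc=-0.019592, refl=-0.019592·-0.600000=0.0118; V=1.508571+-0.019592+0.011755=1.5007

0 0 source 1.6000
1 5 load 1.3714
2 10 source 1.5086
3 15 load 1.4890
4 20 source 1.5007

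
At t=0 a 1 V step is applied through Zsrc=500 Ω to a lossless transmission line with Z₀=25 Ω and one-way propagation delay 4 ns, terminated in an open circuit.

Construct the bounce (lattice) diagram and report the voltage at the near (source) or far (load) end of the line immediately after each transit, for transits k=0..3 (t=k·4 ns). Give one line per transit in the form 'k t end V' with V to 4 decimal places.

Γ_L=1.000000, Γ_S=0.904762; launch V₁=1·25/525=0.047619
k=0 src: V=0.0476
k=1 load: inc=0.047619, refl=0.047619·1.000000=0.0476; V=0.000000+0.047619+0.047619=0.0952
k=2 src: inc=0.047619, refl=0.047619·0.904762=0.0431; V=0.047619+0.047619+0.043084=0.1383
k=3 load: inc=0.043084, refl=0.043084·1.000000=0.0431; V=0.095238+0.043084+0.043084=0.1814

0 0 source 0.0476
1 4 load 0.0952
2 8 source 0.1383
3 12 load 0.1814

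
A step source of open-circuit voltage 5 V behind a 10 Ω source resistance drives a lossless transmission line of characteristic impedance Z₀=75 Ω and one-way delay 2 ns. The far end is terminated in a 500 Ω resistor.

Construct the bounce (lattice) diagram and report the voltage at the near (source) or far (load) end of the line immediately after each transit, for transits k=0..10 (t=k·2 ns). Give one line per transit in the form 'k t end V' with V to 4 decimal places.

Γ_L=0.739130, Γ_S=-0.764706; launch V₁=5·75/85=4.411765
k=0 src: V=4.4118
k=1 load: inc=4.411765, refl=4.411765·0.739130=3.2609; V=0.000000+4.411765+3.260870=7.6726
k=2 src: inc=3.260870, refl=3.260870·-0.764706=-2.4936; V=4.411765+3.260870+-2.493606=5.1790
k=3 load: inc=-2.493606, refl=-2.493606·0.739130=-1.8431; V=7.672634+-2.493606+-1.843100=3.3359
k=4 src: inc=-1.843100, refl=-1.843100·-0.764706=1.4094; V=5.179028+-1.843100+1.409430=4.7454
k=5 load: inc=1.409430, refl=1.409430·0.739130=1.0418; V=3.335928+1.409430+1.041752=5.7871
k=6 src: inc=1.041752, refl=1.041752·-0.764706=-0.7966; V=4.745358+1.041752+-0.796634=4.9905
k=7 load: inc=-0.796634, refl=-0.796634·0.739130=-0.5888; V=5.787110+-0.796634+-0.588817=4.4017
k=8 src: inc=-0.588817, refl=-0.588817·-0.764706=0.4503; V=4.990476+-0.588817+0.450271=4.8519
k=9 load: inc=0.450271, refl=0.450271·0.739130=0.3328; V=4.401659+0.450271+0.332809=5.1847
k=10 src: inc=0.332809, refl=0.332809·-0.764706=-0.2545; V=4.851931+0.332809+-0.254501=4.9302

0 0 source 4.4118
1 2 load 7.6726
2 4 source 5.1790
3 6 load 3.3359
4 8 source 4.7454
5 10 load 5.7871
6 12 source 4.9905
7 14 load 4.4017
8 16 source 4.8519
9 18 load 5.1847
10 20 source 4.9302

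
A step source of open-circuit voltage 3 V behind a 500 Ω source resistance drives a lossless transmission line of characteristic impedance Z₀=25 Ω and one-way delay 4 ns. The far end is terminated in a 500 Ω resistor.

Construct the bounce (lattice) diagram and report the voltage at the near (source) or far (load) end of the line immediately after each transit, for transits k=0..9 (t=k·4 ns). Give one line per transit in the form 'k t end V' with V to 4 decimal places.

Γ_L=0.904762, Γ_S=0.904762; launch V₁=3·25/525=0.142857
k=0 src: V=0.1429
k=1 load: inc=0.142857, refl=0.142857·0.904762=0.1293; V=0.000000+0.142857+0.129252=0.2721
k=2 src: inc=0.129252, refl=0.129252·0.904762=0.1169; V=0.142857+0.129252+0.116942=0.3891
k=3 load: inc=0.116942, refl=0.116942·0.904762=0.1058; V=0.272109+0.116942+0.105805=0.4949
k=4 src: inc=0.105805, refl=0.105805·0.904762=0.0957; V=0.389051+0.105805+0.095728=0.5906
k=5 load: inc=0.095728, refl=0.095728·0.904762=0.0866; V=0.494856+0.095728+0.086611=0.6772
k=6 src: inc=0.086611, refl=0.086611·0.904762=0.0784; V=0.590584+0.086611+0.078362=0.7556
k=7 load: inc=0.078362, refl=0.078362·0.904762=0.0709; V=0.677195+0.078362+0.070899=0.8265
k=8 src: inc=0.070899, refl=0.070899·0.904762=0.0641; V=0.755557+0.070899+0.064147=0.8906
k=9 load: inc=0.064147, refl=0.064147·0.904762=0.0580; V=0.826456+0.064147+0.058038=0.9486

0 0 source 0.1429
1 4 load 0.2721
2 8 source 0.3891
3 12 load 0.4949
4 16 source 0.5906
5 20 load 0.6772
6 24 source 0.7556
7 28 load 0.8265
8 32 source 0.8906
9 36 load 0.9486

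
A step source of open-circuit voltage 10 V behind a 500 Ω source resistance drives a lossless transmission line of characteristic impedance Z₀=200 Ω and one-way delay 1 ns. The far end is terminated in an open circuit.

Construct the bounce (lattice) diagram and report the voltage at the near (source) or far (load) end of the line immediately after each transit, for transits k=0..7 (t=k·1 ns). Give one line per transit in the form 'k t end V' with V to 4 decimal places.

Γ_L=1.000000, Γ_S=0.428571; launch V₁=10·200/700=2.857143
k=0 src: V=2.8571
k=1 load: inc=2.857143, refl=2.857143·1.000000=2.8571; V=0.000000+2.857143+2.857143=5.7143
k=2 src: inc=2.857143, refl=2.857143·0.428571=1.2245; V=2.857143+2.857143+1.224490=6.9388
k=3 load: inc=1.224490, refl=1.224490·1.000000=1.2245; V=5.714286+1.224490+1.224490=8.1633
k=4 src: inc=1.224490, refl=1.224490·0.428571=0.5248; V=6.938776+1.224490+0.524781=8.6880
k=5 load: inc=0.524781, refl=0.524781·1.000000=0.5248; V=8.163265+0.524781+0.524781=9.2128
k=6 src: inc=0.524781, refl=0.524781·0.428571=0.2249; V=8.688047+0.524781+0.224906=9.4377
k=7 load: inc=0.224906, refl=0.224906·1.000000=0.2249; V=9.212828+0.224906+0.224906=9.6626

0 0 source 2.8571
1 1 load 5.7143
2 2 source 6.9388
3 3 load 8.1633
4 4 source 8.6880
5 5 load 9.2128
6 6 source 9.4377
7 7 load 9.6626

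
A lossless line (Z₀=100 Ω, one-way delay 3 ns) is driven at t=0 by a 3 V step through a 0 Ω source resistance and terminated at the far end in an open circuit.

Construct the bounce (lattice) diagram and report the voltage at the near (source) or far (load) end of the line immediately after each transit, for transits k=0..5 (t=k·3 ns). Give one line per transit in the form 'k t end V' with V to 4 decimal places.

0 0 source 3.0000
1 3 load 6.0000
2 6 source 3.0000
3 9 load 0.0000
4 12 source 3.0000
5 15 load 6.0000

Γ_L=1.000000, Γ_S=-1.000000; launch V₁=3·100/100=3.000000
k=0 src: V=3.0000
k=1 load: inc=3.000000, refl=3.000000·1.000000=3.0000; V=0.000000+3.000000+3.000000=6.0000
k=2 src: inc=3.000000, refl=3.000000·-1.000000=-3.0000; V=3.000000+3.000000+-3.000000=3.0000
k=3 load: inc=-3.000000, refl=-3.000000·1.000000=-3.0000; V=6.000000+-3.000000+-3.000000=0.0000
k=4 src: inc=-3.000000, refl=-3.000000·-1.000000=3.0000; V=3.000000+-3.000000+3.000000=3.0000
k=5 load: inc=3.000000, refl=3.000000·1.000000=3.0000; V=0.000000+3.000000+3.000000=6.0000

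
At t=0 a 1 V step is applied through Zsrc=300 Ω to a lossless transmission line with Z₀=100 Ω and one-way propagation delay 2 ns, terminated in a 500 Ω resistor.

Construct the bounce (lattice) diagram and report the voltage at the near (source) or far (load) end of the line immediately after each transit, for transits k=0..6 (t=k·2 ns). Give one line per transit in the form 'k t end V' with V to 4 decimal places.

Γ_L=0.666667, Γ_S=0.500000; launch V₁=1·100/400=0.250000
k=0 src: V=0.2500
k=1 load: inc=0.250000, refl=0.250000·0.666667=0.1667; V=0.000000+0.250000+0.166667=0.4167
k=2 src: inc=0.166667, refl=0.166667·0.500000=0.0833; V=0.250000+0.166667+0.083333=0.5000
k=3 load: inc=0.083333, refl=0.083333·0.666667=0.0556; V=0.416667+0.083333+0.055556=0.5556
k=4 src: inc=0.055556, refl=0.055556·0.500000=0.0278; V=0.500000+0.055556+0.027778=0.5833
k=5 load: inc=0.027778, refl=0.027778·0.666667=0.0185; V=0.555556+0.027778+0.018519=0.6019
k=6 src: inc=0.018519, refl=0.018519·0.500000=0.0093; V=0.583333+0.018519+0.009259=0.6111

0 0 source 0.2500
1 2 load 0.4167
2 4 source 0.5000
3 6 load 0.5556
4 8 source 0.5833
5 10 load 0.6019
6 12 source 0.6111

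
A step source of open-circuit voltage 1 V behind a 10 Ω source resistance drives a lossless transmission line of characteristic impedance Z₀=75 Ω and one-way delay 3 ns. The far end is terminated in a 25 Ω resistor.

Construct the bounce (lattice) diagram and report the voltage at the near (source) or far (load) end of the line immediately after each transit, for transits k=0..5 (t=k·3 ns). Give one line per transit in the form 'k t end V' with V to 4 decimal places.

Γ_L=-0.500000, Γ_S=-0.764706; launch V₁=1·75/85=0.882353
k=0 src: V=0.8824
k=1 load: inc=0.882353, refl=0.882353·-0.500000=-0.4412; V=0.000000+0.882353+-0.441176=0.4412
k=2 src: inc=-0.441176, refl=-0.441176·-0.764706=0.3374; V=0.882353+-0.441176+0.337370=0.7785
k=3 load: inc=0.337370, refl=0.337370·-0.500000=-0.1687; V=0.441176+0.337370+-0.168685=0.6099
k=4 src: inc=-0.168685, refl=-0.168685·-0.764706=0.1290; V=0.778547+-0.168685+0.128995=0.7389
k=5 load: inc=0.128995, refl=0.128995·-0.500000=-0.0645; V=0.609862+0.128995+-0.064497=0.6744

0 0 source 0.8824
1 3 load 0.4412
2 6 source 0.7785
3 9 load 0.6099
4 12 source 0.7389
5 15 load 0.6744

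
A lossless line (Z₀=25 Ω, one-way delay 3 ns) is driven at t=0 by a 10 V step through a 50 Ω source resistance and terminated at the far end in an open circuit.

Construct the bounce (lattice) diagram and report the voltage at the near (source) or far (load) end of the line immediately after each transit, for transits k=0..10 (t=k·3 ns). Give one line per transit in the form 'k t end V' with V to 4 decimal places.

0 0 source 3.3333
1 3 load 6.6667
2 6 source 7.7778
3 9 load 8.8889
4 12 source 9.2593
5 15 load 9.6296
6 18 source 9.7531
7 21 load 9.8765
8 24 source 9.9177
9 27 load 9.9588
10 30 source 9.9726

Γ_L=1.000000, Γ_S=0.333333; launch V₁=10·25/75=3.333333
k=0 src: V=3.3333
k=1 load: inc=3.333333, refl=3.333333·1.000000=3.3333; V=0.000000+3.333333+3.333333=6.6667
k=2 src: inc=3.333333, refl=3.333333·0.333333=1.1111; V=3.333333+3.333333+1.111111=7.7778
k=3 load: inc=1.111111, refl=1.111111·1.000000=1.1111; V=6.666667+1.111111+1.111111=8.8889
k=4 src: inc=1.111111, refl=1.111111·0.333333=0.3704; V=7.777778+1.111111+0.370370=9.2593
k=5 load: inc=0.370370, refl=0.370370·1.000000=0.3704; V=8.888889+0.370370+0.370370=9.6296
k=6 src: inc=0.370370, refl=0.370370·0.333333=0.1235; V=9.259259+0.370370+0.123457=9.7531
k=7 load: inc=0.123457, refl=0.123457·1.000000=0.1235; V=9.629630+0.123457+0.123457=9.8765
k=8 src: inc=0.123457, refl=0.123457·0.333333=0.0412; V=9.753086+0.123457+0.041152=9.9177
k=9 load: inc=0.041152, refl=0.041152·1.000000=0.0412; V=9.876543+0.041152+0.041152=9.9588
k=10 src: inc=0.041152, refl=0.041152·0.333333=0.0137; V=9.917695+0.041152+0.013717=9.9726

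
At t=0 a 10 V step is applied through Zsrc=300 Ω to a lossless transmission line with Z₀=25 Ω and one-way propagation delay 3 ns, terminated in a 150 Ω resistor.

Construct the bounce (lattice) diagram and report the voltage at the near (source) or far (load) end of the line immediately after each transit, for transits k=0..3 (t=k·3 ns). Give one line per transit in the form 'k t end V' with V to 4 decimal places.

0 0 source 0.7692
1 3 load 1.3187
2 6 source 1.7836
3 9 load 2.1157

Γ_L=0.714286, Γ_S=0.846154; launch V₁=10·25/325=0.769231
k=0 src: V=0.7692
k=1 load: inc=0.769231, refl=0.769231·0.714286=0.5495; V=0.000000+0.769231+0.549451=1.3187
k=2 src: inc=0.549451, refl=0.549451·0.846154=0.4649; V=0.769231+0.549451+0.464920=1.7836
k=3 load: inc=0.464920, refl=0.464920·0.714286=0.3321; V=1.318681+0.464920+0.332085=2.1157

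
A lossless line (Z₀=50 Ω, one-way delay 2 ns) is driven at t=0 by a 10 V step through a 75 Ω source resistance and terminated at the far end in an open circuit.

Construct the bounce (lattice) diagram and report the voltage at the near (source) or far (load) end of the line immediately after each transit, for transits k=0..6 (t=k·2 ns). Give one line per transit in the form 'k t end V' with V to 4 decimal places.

Γ_L=1.000000, Γ_S=0.200000; launch V₁=10·50/125=4.000000
k=0 src: V=4.0000
k=1 load: inc=4.000000, refl=4.000000·1.000000=4.0000; V=0.000000+4.000000+4.000000=8.0000
k=2 src: inc=4.000000, refl=4.000000·0.200000=0.8000; V=4.000000+4.000000+0.800000=8.8000
k=3 load: inc=0.800000, refl=0.800000·1.000000=0.8000; V=8.000000+0.800000+0.800000=9.6000
k=4 src: inc=0.800000, refl=0.800000·0.200000=0.1600; V=8.800000+0.800000+0.160000=9.7600
k=5 load: inc=0.160000, refl=0.160000·1.000000=0.1600; V=9.600000+0.160000+0.160000=9.9200
k=6 src: inc=0.160000, refl=0.160000·0.200000=0.0320; V=9.760000+0.160000+0.032000=9.9520

0 0 source 4.0000
1 2 load 8.0000
2 4 source 8.8000
3 6 load 9.6000
4 8 source 9.7600
5 10 load 9.9200
6 12 source 9.9520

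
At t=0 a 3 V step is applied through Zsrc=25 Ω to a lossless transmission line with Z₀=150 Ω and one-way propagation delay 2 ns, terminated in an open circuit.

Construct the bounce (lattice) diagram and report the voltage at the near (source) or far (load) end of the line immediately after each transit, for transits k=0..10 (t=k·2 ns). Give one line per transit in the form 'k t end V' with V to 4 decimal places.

0 0 source 2.5714
1 2 load 5.1429
2 4 source 3.3061
3 6 load 1.4694
4 8 source 2.7813
5 10 load 4.0933
6 12 source 3.1562
7 14 load 2.2191
8 16 source 2.8884
9 18 load 3.5578
10 20 source 3.0797

Γ_L=1.000000, Γ_S=-0.714286; launch V₁=3·150/175=2.571429
k=0 src: V=2.5714
k=1 load: inc=2.571429, refl=2.571429·1.000000=2.5714; V=0.000000+2.571429+2.571429=5.1429
k=2 src: inc=2.571429, refl=2.571429·-0.714286=-1.8367; V=2.571429+2.571429+-1.836735=3.3061
k=3 load: inc=-1.836735, refl=-1.836735·1.000000=-1.8367; V=5.142857+-1.836735+-1.836735=1.4694
k=4 src: inc=-1.836735, refl=-1.836735·-0.714286=1.3120; V=3.306122+-1.836735+1.311953=2.7813
k=5 load: inc=1.311953, refl=1.311953·1.000000=1.3120; V=1.469388+1.311953+1.311953=4.0933
k=6 src: inc=1.311953, refl=1.311953·-0.714286=-0.9371; V=2.781341+1.311953+-0.937110=3.1562
k=7 load: inc=-0.937110, refl=-0.937110·1.000000=-0.9371; V=4.093294+-0.937110+-0.937110=2.2191
k=8 src: inc=-0.937110, refl=-0.937110·-0.714286=0.6694; V=3.156185+-0.937110+0.669364=2.8884
k=9 load: inc=0.669364, refl=0.669364·1.000000=0.6694; V=2.219075+0.669364+0.669364=3.5578
k=10 src: inc=0.669364, refl=0.669364·-0.714286=-0.4781; V=2.888439+0.669364+-0.478117=3.0797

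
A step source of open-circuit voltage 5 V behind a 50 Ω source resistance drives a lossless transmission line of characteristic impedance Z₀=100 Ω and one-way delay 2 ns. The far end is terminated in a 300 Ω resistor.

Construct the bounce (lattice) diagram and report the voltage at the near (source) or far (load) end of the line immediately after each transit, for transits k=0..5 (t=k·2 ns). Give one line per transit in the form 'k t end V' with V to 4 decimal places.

0 0 source 3.3333
1 2 load 5.0000
2 4 source 4.4444
3 6 load 4.1667
4 8 source 4.2593
5 10 load 4.3056

Γ_L=0.500000, Γ_S=-0.333333; launch V₁=5·100/150=3.333333
k=0 src: V=3.3333
k=1 load: inc=3.333333, refl=3.333333·0.500000=1.6667; V=0.000000+3.333333+1.666667=5.0000
k=2 src: inc=1.666667, refl=1.666667·-0.333333=-0.5556; V=3.333333+1.666667+-0.555556=4.4444
k=3 load: inc=-0.555556, refl=-0.555556·0.500000=-0.2778; V=5.000000+-0.555556+-0.277778=4.1667
k=4 src: inc=-0.277778, refl=-0.277778·-0.333333=0.0926; V=4.444444+-0.277778+0.092593=4.2593
k=5 load: inc=0.092593, refl=0.092593·0.500000=0.0463; V=4.166667+0.092593+0.046296=4.3056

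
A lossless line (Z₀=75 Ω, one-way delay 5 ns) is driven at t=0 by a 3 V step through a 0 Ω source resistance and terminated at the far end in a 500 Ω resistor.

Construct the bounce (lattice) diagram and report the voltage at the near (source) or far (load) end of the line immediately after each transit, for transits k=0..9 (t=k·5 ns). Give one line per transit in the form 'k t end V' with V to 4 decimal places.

0 0 source 3.0000
1 5 load 5.2174
2 10 source 3.0000
3 15 load 1.3611
4 20 source 3.0000
5 25 load 4.2114
6 30 source 3.0000
7 35 load 2.1046
8 40 source 3.0000
9 45 load 3.6618

Γ_L=0.739130, Γ_S=-1.000000; launch V₁=3·75/75=3.000000
k=0 src: V=3.0000
k=1 load: inc=3.000000, refl=3.000000·0.739130=2.2174; V=0.000000+3.000000+2.217391=5.2174
k=2 src: inc=2.217391, refl=2.217391·-1.000000=-2.2174; V=3.000000+2.217391+-2.217391=3.0000
k=3 load: inc=-2.217391, refl=-2.217391·0.739130=-1.6389; V=5.217391+-2.217391+-1.638941=1.3611
k=4 src: inc=-1.638941, refl=-1.638941·-1.000000=1.6389; V=3.000000+-1.638941+1.638941=3.0000
k=5 load: inc=1.638941, refl=1.638941·0.739130=1.2114; V=1.361059+1.638941+1.211391=4.2114
k=6 src: inc=1.211391, refl=1.211391·-1.000000=-1.2114; V=3.000000+1.211391+-1.211391=3.0000
k=7 load: inc=-1.211391, refl=-1.211391·0.739130=-0.8954; V=4.211391+-1.211391+-0.895376=2.1046
k=8 src: inc=-0.895376, refl=-0.895376·-1.000000=0.8954; V=3.000000+-0.895376+0.895376=3.0000
k=9 load: inc=0.895376, refl=0.895376·0.739130=0.6618; V=2.104624+0.895376+0.661800=3.6618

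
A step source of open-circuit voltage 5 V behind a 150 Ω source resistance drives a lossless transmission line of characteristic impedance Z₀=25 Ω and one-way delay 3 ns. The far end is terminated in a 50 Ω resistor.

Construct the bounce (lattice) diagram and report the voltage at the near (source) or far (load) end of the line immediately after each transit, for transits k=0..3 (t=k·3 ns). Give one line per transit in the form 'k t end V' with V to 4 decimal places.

Γ_L=0.333333, Γ_S=0.714286; launch V₁=5·25/175=0.714286
k=0 src: V=0.7143
k=1 load: inc=0.714286, refl=0.714286·0.333333=0.2381; V=0.000000+0.714286+0.238095=0.9524
k=2 src: inc=0.238095, refl=0.238095·0.714286=0.1701; V=0.714286+0.238095+0.170068=1.1224
k=3 load: inc=0.170068, refl=0.170068·0.333333=0.0567; V=0.952381+0.170068+0.056689=1.1791

0 0 source 0.7143
1 3 load 0.9524
2 6 source 1.1224
3 9 load 1.1791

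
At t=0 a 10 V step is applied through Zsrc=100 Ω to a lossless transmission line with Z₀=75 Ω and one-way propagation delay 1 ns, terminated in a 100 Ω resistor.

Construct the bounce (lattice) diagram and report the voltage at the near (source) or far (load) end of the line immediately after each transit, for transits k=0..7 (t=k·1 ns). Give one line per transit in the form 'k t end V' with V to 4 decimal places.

Γ_L=0.142857, Γ_S=0.142857; launch V₁=10·75/175=4.285714
k=0 src: V=4.2857
k=1 load: inc=4.285714, refl=4.285714·0.142857=0.6122; V=0.000000+4.285714+0.612245=4.8980
k=2 src: inc=0.612245, refl=0.612245·0.142857=0.0875; V=4.285714+0.612245+0.087464=4.9854
k=3 load: inc=0.087464, refl=0.087464·0.142857=0.0125; V=4.897959+0.087464+0.012495=4.9979
k=4 src: inc=0.012495, refl=0.012495·0.142857=0.0018; V=4.985423+0.012495+0.001785=4.9997
k=5 load: inc=0.001785, refl=0.001785·0.142857=0.0003; V=4.997918+0.001785+0.000255=5.0000
k=6 src: inc=0.000255, refl=0.000255·0.142857=0.0000; V=4.999703+0.000255+0.000036=5.0000
k=7 load: inc=0.000036, refl=0.000036·0.142857=0.0000; V=4.999958+0.000036+0.000005=5.0000

0 0 source 4.2857
1 1 load 4.8980
2 2 source 4.9854
3 3 load 4.9979
4 4 source 4.9997
5 5 load 5.0000
6 6 source 5.0000
7 7 load 5.0000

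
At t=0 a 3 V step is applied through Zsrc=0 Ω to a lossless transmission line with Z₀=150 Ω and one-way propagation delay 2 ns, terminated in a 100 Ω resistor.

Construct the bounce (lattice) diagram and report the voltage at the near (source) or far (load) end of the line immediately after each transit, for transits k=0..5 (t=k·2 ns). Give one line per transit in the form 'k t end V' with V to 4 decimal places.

Γ_L=-0.200000, Γ_S=-1.000000; launch V₁=3·150/150=3.000000
k=0 src: V=3.0000
k=1 load: inc=3.000000, refl=3.000000·-0.200000=-0.6000; V=0.000000+3.000000+-0.600000=2.4000
k=2 src: inc=-0.600000, refl=-0.600000·-1.000000=0.6000; V=3.000000+-0.600000+0.600000=3.0000
k=3 load: inc=0.600000, refl=0.600000·-0.200000=-0.1200; V=2.400000+0.600000+-0.120000=2.8800
k=4 src: inc=-0.120000, refl=-0.120000·-1.000000=0.1200; V=3.000000+-0.120000+0.120000=3.0000
k=5 load: inc=0.120000, refl=0.120000·-0.200000=-0.0240; V=2.880000+0.120000+-0.024000=2.9760

0 0 source 3.0000
1 2 load 2.4000
2 4 source 3.0000
3 6 load 2.8800
4 8 source 3.0000
5 10 load 2.9760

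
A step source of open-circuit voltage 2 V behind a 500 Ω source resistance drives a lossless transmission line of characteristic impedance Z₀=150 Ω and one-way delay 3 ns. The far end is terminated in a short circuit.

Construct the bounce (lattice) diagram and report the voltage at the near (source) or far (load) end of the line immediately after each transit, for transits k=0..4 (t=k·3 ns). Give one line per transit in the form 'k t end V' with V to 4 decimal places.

0 0 source 0.4615
1 3 load 0.0000
2 6 source -0.2485
3 9 load 0.0000
4 12 source 0.1338

Γ_L=-1.000000, Γ_S=0.538462; launch V₁=2·150/650=0.461538
k=0 src: V=0.4615
k=1 load: inc=0.461538, refl=0.461538·-1.000000=-0.4615; V=0.000000+0.461538+-0.461538=0.0000
k=2 src: inc=-0.461538, refl=-0.461538·0.538462=-0.2485; V=0.461538+-0.461538+-0.248521=-0.2485
k=3 load: inc=-0.248521, refl=-0.248521·-1.000000=0.2485; V=0.000000+-0.248521+0.248521=0.0000
k=4 src: inc=0.248521, refl=0.248521·0.538462=0.1338; V=-0.248521+0.248521+0.133819=0.1338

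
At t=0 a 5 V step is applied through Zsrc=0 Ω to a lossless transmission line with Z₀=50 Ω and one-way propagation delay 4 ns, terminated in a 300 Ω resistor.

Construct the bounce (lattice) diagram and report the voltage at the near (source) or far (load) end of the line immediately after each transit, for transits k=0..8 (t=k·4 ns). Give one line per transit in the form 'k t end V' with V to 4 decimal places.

0 0 source 5.0000
1 4 load 8.5714
2 8 source 5.0000
3 12 load 2.4490
4 16 source 5.0000
5 20 load 6.8222
6 24 source 5.0000
7 28 load 3.6985
8 32 source 5.0000

Γ_L=0.714286, Γ_S=-1.000000; launch V₁=5·50/50=5.000000
k=0 src: V=5.0000
k=1 load: inc=5.000000, refl=5.000000·0.714286=3.5714; V=0.000000+5.000000+3.571429=8.5714
k=2 src: inc=3.571429, refl=3.571429·-1.000000=-3.5714; V=5.000000+3.571429+-3.571429=5.0000
k=3 load: inc=-3.571429, refl=-3.571429·0.714286=-2.5510; V=8.571429+-3.571429+-2.551020=2.4490
k=4 src: inc=-2.551020, refl=-2.551020·-1.000000=2.5510; V=5.000000+-2.551020+2.551020=5.0000
k=5 load: inc=2.551020, refl=2.551020·0.714286=1.8222; V=2.448980+2.551020+1.822157=6.8222
k=6 src: inc=1.822157, refl=1.822157·-1.000000=-1.8222; V=5.000000+1.822157+-1.822157=5.0000
k=7 load: inc=-1.822157, refl=-1.822157·0.714286=-1.3015; V=6.822157+-1.822157+-1.301541=3.6985
k=8 src: inc=-1.301541, refl=-1.301541·-1.000000=1.3015; V=5.000000+-1.301541+1.301541=5.0000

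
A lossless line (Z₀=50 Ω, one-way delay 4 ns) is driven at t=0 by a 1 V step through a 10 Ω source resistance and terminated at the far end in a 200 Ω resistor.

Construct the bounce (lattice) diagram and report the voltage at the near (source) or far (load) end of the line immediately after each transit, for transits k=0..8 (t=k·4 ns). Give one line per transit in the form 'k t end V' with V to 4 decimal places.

Γ_L=0.600000, Γ_S=-0.666667; launch V₁=1·50/60=0.833333
k=0 src: V=0.8333
k=1 load: inc=0.833333, refl=0.833333·0.600000=0.5000; V=0.000000+0.833333+0.500000=1.3333
k=2 src: inc=0.500000, refl=0.500000·-0.666667=-0.3333; V=0.833333+0.500000+-0.333333=1.0000
k=3 load: inc=-0.333333, refl=-0.333333·0.600000=-0.2000; V=1.333333+-0.333333+-0.200000=0.8000
k=4 src: inc=-0.200000, refl=-0.200000·-0.666667=0.1333; V=1.000000+-0.200000+0.133333=0.9333
k=5 load: inc=0.133333, refl=0.133333·0.600000=0.0800; V=0.800000+0.133333+0.080000=1.0133
k=6 src: inc=0.080000, refl=0.080000·-0.666667=-0.0533; V=0.933333+0.080000+-0.053333=0.9600
k=7 load: inc=-0.053333, refl=-0.053333·0.600000=-0.0320; V=1.013333+-0.053333+-0.032000=0.9280
k=8 src: inc=-0.032000, refl=-0.032000·-0.666667=0.0213; V=0.960000+-0.032000+0.021333=0.9493

0 0 source 0.8333
1 4 load 1.3333
2 8 source 1.0000
3 12 load 0.8000
4 16 source 0.9333
5 20 load 1.0133
6 24 source 0.9600
7 28 load 0.9280
8 32 source 0.9493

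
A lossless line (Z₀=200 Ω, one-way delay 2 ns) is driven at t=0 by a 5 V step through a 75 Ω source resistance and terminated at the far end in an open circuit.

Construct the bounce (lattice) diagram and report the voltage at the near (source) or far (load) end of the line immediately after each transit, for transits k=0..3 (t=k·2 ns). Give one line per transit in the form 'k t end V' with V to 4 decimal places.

Γ_L=1.000000, Γ_S=-0.454545; launch V₁=5·200/275=3.636364
k=0 src: V=3.6364
k=1 load: inc=3.636364, refl=3.636364·1.000000=3.6364; V=0.000000+3.636364+3.636364=7.2727
k=2 src: inc=3.636364, refl=3.636364·-0.454545=-1.6529; V=3.636364+3.636364+-1.652893=5.6198
k=3 load: inc=-1.652893, refl=-1.652893·1.000000=-1.6529; V=7.272727+-1.652893+-1.652893=3.9669

0 0 source 3.6364
1 2 load 7.2727
2 4 source 5.6198
3 6 load 3.9669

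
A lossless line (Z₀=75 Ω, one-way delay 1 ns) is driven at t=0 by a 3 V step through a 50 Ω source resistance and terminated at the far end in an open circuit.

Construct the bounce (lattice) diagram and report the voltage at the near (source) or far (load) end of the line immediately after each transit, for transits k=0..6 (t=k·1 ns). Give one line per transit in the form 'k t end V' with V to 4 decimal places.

Γ_L=1.000000, Γ_S=-0.200000; launch V₁=3·75/125=1.800000
k=0 src: V=1.8000
k=1 load: inc=1.800000, refl=1.800000·1.000000=1.8000; V=0.000000+1.800000+1.800000=3.6000
k=2 src: inc=1.800000, refl=1.800000·-0.200000=-0.3600; V=1.800000+1.800000+-0.360000=3.2400
k=3 load: inc=-0.360000, refl=-0.360000·1.000000=-0.3600; V=3.600000+-0.360000+-0.360000=2.8800
k=4 src: inc=-0.360000, refl=-0.360000·-0.200000=0.0720; V=3.240000+-0.360000+0.072000=2.9520
k=5 load: inc=0.072000, refl=0.072000·1.000000=0.0720; V=2.880000+0.072000+0.072000=3.0240
k=6 src: inc=0.072000, refl=0.072000·-0.200000=-0.0144; V=2.952000+0.072000+-0.014400=3.0096

0 0 source 1.8000
1 1 load 3.6000
2 2 source 3.2400
3 3 load 2.8800
4 4 source 2.9520
5 5 load 3.0240
6 6 source 3.0096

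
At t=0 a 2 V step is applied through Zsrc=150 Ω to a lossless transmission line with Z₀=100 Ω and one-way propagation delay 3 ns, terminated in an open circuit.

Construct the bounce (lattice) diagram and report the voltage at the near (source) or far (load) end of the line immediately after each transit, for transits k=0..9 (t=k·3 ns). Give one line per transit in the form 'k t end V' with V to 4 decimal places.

Γ_L=1.000000, Γ_S=0.200000; launch V₁=2·100/250=0.800000
k=0 src: V=0.8000
k=1 load: inc=0.800000, refl=0.800000·1.000000=0.8000; V=0.000000+0.800000+0.800000=1.6000
k=2 src: inc=0.800000, refl=0.800000·0.200000=0.1600; V=0.800000+0.800000+0.160000=1.7600
k=3 load: inc=0.160000, refl=0.160000·1.000000=0.1600; V=1.600000+0.160000+0.160000=1.9200
k=4 src: inc=0.160000, refl=0.160000·0.200000=0.0320; V=1.760000+0.160000+0.032000=1.9520
k=5 load: inc=0.032000, refl=0.032000·1.000000=0.0320; V=1.920000+0.032000+0.032000=1.9840
k=6 src: inc=0.032000, refl=0.032000·0.200000=0.0064; V=1.952000+0.032000+0.006400=1.9904
k=7 load: inc=0.006400, refl=0.006400·1.000000=0.0064; V=1.984000+0.006400+0.006400=1.9968
k=8 src: inc=0.006400, refl=0.006400·0.200000=0.0013; V=1.990400+0.006400+0.001280=1.9981
k=9 load: inc=0.001280, refl=0.001280·1.000000=0.0013; V=1.996800+0.001280+0.001280=1.9994

0 0 source 0.8000
1 3 load 1.6000
2 6 source 1.7600
3 9 load 1.9200
4 12 source 1.9520
5 15 load 1.9840
6 18 source 1.9904
7 21 load 1.9968
8 24 source 1.9981
9 27 load 1.9994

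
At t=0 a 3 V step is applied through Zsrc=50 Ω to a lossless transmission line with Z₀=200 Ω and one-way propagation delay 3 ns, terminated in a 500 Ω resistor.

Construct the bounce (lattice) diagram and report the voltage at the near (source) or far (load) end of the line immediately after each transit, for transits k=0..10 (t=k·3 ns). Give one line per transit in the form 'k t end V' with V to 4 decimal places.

0 0 source 2.4000
1 3 load 3.4286
2 6 source 2.8114
3 9 load 2.5469
4 12 source 2.7056
5 15 load 2.7736
6 18 source 2.7328
7 21 load 2.7153
8 24 source 2.7258
9 27 load 2.7303
10 30 source 2.7276

Γ_L=0.428571, Γ_S=-0.600000; launch V₁=3·200/250=2.400000
k=0 src: V=2.4000
k=1 load: inc=2.400000, refl=2.400000·0.428571=1.0286; V=0.000000+2.400000+1.028571=3.4286
k=2 src: inc=1.028571, refl=1.028571·-0.600000=-0.6171; V=2.400000+1.028571+-0.617143=2.8114
k=3 load: inc=-0.617143, refl=-0.617143·0.428571=-0.2645; V=3.428571+-0.617143+-0.264490=2.5469
k=4 src: inc=-0.264490, refl=-0.264490·-0.600000=0.1587; V=2.811429+-0.264490+0.158694=2.7056
k=5 load: inc=0.158694, refl=0.158694·0.428571=0.0680; V=2.546939+0.158694+0.068012=2.7736
k=6 src: inc=0.068012, refl=0.068012·-0.600000=-0.0408; V=2.705633+0.068012+-0.040807=2.7328
k=7 load: inc=-0.040807, refl=-0.040807·0.428571=-0.0175; V=2.773644+-0.040807+-0.017489=2.7153
k=8 src: inc=-0.017489, refl=-0.017489·-0.600000=0.0105; V=2.732837+-0.017489+0.010493=2.7258
k=9 load: inc=0.010493, refl=0.010493·0.428571=0.0045; V=2.715349+0.010493+0.004497=2.7303
k=10 src: inc=0.004497, refl=0.004497·-0.600000=-0.0027; V=2.725842+0.004497+-0.002698=2.7276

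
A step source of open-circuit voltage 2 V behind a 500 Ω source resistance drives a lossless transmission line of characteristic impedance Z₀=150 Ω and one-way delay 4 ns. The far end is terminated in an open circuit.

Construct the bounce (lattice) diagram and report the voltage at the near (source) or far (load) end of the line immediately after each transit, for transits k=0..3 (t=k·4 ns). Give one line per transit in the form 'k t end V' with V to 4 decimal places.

Γ_L=1.000000, Γ_S=0.538462; launch V₁=2·150/650=0.461538
k=0 src: V=0.4615
k=1 load: inc=0.461538, refl=0.461538·1.000000=0.4615; V=0.000000+0.461538+0.461538=0.9231
k=2 src: inc=0.461538, refl=0.461538·0.538462=0.2485; V=0.461538+0.461538+0.248521=1.1716
k=3 load: inc=0.248521, refl=0.248521·1.000000=0.2485; V=0.923077+0.248521+0.248521=1.4201

0 0 source 0.4615
1 4 load 0.9231
2 8 source 1.1716
3 12 load 1.4201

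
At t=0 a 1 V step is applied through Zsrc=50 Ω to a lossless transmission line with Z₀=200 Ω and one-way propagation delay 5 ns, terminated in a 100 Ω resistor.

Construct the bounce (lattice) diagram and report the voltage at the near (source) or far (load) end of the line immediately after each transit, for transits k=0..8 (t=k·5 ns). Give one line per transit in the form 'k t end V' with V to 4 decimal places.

Γ_L=-0.333333, Γ_S=-0.600000; launch V₁=1·200/250=0.800000
k=0 src: V=0.8000
k=1 load: inc=0.800000, refl=0.800000·-0.333333=-0.2667; V=0.000000+0.800000+-0.266667=0.5333
k=2 src: inc=-0.266667, refl=-0.266667·-0.600000=0.1600; V=0.800000+-0.266667+0.160000=0.6933
k=3 load: inc=0.160000, refl=0.160000·-0.333333=-0.0533; V=0.533333+0.160000+-0.053333=0.6400
k=4 src: inc=-0.053333, refl=-0.053333·-0.600000=0.0320; V=0.693333+-0.053333+0.032000=0.6720
k=5 load: inc=0.032000, refl=0.032000·-0.333333=-0.0107; V=0.640000+0.032000+-0.010667=0.6613
k=6 src: inc=-0.010667, refl=-0.010667·-0.600000=0.0064; V=0.672000+-0.010667+0.006400=0.6677
k=7 load: inc=0.006400, refl=0.006400·-0.333333=-0.0021; V=0.661333+0.006400+-0.002133=0.6656
k=8 src: inc=-0.002133, refl=-0.002133·-0.600000=0.0013; V=0.667733+-0.002133+0.001280=0.6669

0 0 source 0.8000
1 5 load 0.5333
2 10 source 0.6933
3 15 load 0.6400
4 20 source 0.6720
5 25 load 0.6613
6 30 source 0.6677
7 35 load 0.6656
8 40 source 0.6669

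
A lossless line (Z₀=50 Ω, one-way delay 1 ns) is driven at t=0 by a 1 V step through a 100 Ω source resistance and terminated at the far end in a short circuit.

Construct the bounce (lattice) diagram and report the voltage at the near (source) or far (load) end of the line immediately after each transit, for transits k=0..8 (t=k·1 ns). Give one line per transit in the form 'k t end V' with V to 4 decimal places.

Γ_L=-1.000000, Γ_S=0.333333; launch V₁=1·50/150=0.333333
k=0 src: V=0.3333
k=1 load: inc=0.333333, refl=0.333333·-1.000000=-0.3333; V=0.000000+0.333333+-0.333333=0.0000
k=2 src: inc=-0.333333, refl=-0.333333·0.333333=-0.1111; V=0.333333+-0.333333+-0.111111=-0.1111
k=3 load: inc=-0.111111, refl=-0.111111·-1.000000=0.1111; V=0.000000+-0.111111+0.111111=0.0000
k=4 src: inc=0.111111, refl=0.111111·0.333333=0.0370; V=-0.111111+0.111111+0.037037=0.0370
k=5 load: inc=0.037037, refl=0.037037·-1.000000=-0.0370; V=0.000000+0.037037+-0.037037=0.0000
k=6 src: inc=-0.037037, refl=-0.037037·0.333333=-0.0123; V=0.037037+-0.037037+-0.012346=-0.0123
k=7 load: inc=-0.012346, refl=-0.012346·-1.000000=0.0123; V=0.000000+-0.012346+0.012346=0.0000
k=8 src: inc=0.012346, refl=0.012346·0.333333=0.0041; V=-0.012346+0.012346+0.004115=0.0041

0 0 source 0.3333
1 1 load 0.0000
2 2 source -0.1111
3 3 load 0.0000
4 4 source 0.0370
5 5 load 0.0000
6 6 source -0.0123
7 7 load 0.0000
8 8 source 0.0041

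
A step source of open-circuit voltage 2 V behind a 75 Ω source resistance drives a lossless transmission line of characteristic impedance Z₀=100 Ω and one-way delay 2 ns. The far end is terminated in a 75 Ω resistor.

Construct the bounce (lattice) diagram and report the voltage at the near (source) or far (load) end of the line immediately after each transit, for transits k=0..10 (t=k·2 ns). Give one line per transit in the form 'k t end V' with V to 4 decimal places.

0 0 source 1.1429
1 2 load 0.9796
2 4 source 1.0029
3 6 load 0.9996
4 8 source 1.0001
5 10 load 1.0000
6 12 source 1.0000
7 14 load 1.0000
8 16 source 1.0000
9 18 load 1.0000
10 20 source 1.0000

Γ_L=-0.142857, Γ_S=-0.142857; launch V₁=2·100/175=1.142857
k=0 src: V=1.1429
k=1 load: inc=1.142857, refl=1.142857·-0.142857=-0.1633; V=0.000000+1.142857+-0.163265=0.9796
k=2 src: inc=-0.163265, refl=-0.163265·-0.142857=0.0233; V=1.142857+-0.163265+0.023324=1.0029
k=3 load: inc=0.023324, refl=0.023324·-0.142857=-0.0033; V=0.979592+0.023324+-0.003332=0.9996
k=4 src: inc=-0.003332, refl=-0.003332·-0.142857=0.0005; V=1.002915+-0.003332+0.000476=1.0001
k=5 load: inc=0.000476, refl=0.000476·-0.142857=-0.0001; V=0.999584+0.000476+-0.000068=1.0000
k=6 src: inc=-0.000068, refl=-0.000068·-0.142857=0.0000; V=1.000059+-0.000068+0.000010=1.0000
k=7 load: inc=0.000010, refl=0.000010·-0.142857=-0.0000; V=0.999992+0.000010+-0.000001=1.0000
k=8 src: inc=-0.000001, refl=-0.000001·-0.142857=0.0000; V=1.000001+-0.000001+0.000000=1.0000
k=9 load: inc=0.000000, refl=0.000000·-0.142857=-0.0000; V=1.000000+0.000000+-0.000000=1.0000
k=10 src: inc=-0.000000, refl=-0.000000·-0.142857=0.0000; V=1.000000+-0.000000+0.000000=1.0000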